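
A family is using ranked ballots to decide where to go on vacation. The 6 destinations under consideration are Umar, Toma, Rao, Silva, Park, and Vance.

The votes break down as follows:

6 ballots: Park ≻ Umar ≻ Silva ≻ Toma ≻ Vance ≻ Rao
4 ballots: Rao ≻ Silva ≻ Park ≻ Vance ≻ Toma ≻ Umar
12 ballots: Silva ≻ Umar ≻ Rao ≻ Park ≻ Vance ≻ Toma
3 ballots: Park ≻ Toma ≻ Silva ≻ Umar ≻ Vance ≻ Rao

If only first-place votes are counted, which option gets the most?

Silva

First-place vote totals:
  Umar: 0
  Toma: 0
  Rao: 4
  Silva: 12
  Park: 9
  Vance: 0
Silva has the most first-place votes.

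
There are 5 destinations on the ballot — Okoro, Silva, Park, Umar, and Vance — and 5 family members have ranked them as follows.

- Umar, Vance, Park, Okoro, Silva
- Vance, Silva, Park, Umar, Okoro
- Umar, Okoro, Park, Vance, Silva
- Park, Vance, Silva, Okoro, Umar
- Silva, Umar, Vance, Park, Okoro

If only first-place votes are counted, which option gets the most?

First-place vote totals:
  Okoro: 0
  Silva: 1
  Park: 1
  Umar: 2
  Vance: 1
Umar has the most first-place votes.

Umar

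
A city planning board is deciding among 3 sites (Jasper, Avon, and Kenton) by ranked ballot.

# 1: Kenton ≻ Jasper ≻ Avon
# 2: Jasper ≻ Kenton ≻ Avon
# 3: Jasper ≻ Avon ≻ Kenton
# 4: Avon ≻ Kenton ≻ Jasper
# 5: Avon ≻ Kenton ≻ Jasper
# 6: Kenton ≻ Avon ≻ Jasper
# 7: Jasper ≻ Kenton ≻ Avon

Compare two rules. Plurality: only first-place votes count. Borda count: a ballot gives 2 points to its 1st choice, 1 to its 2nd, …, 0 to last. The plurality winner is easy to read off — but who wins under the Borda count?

Plurality first-place counts: Jasper 3, Avon 2, Kenton 2 → Jasper.
Borda totals: Jasper 7, Avon 6, Kenton 8 → Kenton.

Kenton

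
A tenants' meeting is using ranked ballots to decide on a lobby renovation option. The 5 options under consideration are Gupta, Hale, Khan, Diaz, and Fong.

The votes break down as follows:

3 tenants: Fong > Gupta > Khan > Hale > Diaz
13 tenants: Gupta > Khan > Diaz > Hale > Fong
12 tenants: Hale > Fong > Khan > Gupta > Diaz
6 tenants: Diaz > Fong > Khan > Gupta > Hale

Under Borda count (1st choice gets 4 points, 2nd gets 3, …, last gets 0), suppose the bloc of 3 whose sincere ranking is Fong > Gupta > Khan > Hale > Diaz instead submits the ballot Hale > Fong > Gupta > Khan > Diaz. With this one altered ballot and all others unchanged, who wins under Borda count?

Borda totals with the altered ballot: Gupta 76, Hale 73, Khan 78, Diaz 50, Fong 63.
The winner is unchanged: still Khan.

Khan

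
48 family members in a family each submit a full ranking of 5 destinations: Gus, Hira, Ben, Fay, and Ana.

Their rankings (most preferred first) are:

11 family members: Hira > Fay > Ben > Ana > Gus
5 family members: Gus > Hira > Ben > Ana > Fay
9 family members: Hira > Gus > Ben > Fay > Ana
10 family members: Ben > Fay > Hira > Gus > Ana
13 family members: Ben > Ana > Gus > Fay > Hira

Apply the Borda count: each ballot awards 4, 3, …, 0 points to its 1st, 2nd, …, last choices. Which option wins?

Borda scores:
  Gus: 11·0 + 5·4 + 9·3 + 10·1 + 13·2 = 83
  Hira: 11·4 + 5·3 + 9·4 + 10·2 + 13·0 = 115
  Ben: 11·2 + 5·2 + 9·2 + 10·4 + 13·4 = 142
  Fay: 11·3 + 5·0 + 9·1 + 10·3 + 13·1 = 85
  Ana: 11·1 + 5·1 + 9·0 + 10·0 + 13·3 = 55
Ben has the highest total.

Ben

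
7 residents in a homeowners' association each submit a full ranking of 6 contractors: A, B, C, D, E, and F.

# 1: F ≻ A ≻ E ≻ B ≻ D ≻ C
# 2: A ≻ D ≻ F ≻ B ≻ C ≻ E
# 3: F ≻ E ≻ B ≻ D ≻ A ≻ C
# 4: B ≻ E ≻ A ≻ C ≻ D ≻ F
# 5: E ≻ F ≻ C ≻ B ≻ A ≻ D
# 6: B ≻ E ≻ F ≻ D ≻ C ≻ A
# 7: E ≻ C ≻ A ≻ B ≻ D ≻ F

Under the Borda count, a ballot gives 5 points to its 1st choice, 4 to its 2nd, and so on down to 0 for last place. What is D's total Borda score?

11

Borda scores:
  A: 4 + 5 + 1 + 3 + 1 + 0 + 3 = 17
  B: 2 + 2 + 3 + 5 + 2 + 5 + 2 = 21
  C: 0 + 1 + 0 + 2 + 3 + 1 + 4 = 11
  D: 1 + 4 + 2 + 1 + 0 + 2 + 1 = 11
  E: 3 + 0 + 4 + 4 + 5 + 4 + 5 = 25
  F: 5 + 3 + 5 + 0 + 4 + 3 + 0 = 20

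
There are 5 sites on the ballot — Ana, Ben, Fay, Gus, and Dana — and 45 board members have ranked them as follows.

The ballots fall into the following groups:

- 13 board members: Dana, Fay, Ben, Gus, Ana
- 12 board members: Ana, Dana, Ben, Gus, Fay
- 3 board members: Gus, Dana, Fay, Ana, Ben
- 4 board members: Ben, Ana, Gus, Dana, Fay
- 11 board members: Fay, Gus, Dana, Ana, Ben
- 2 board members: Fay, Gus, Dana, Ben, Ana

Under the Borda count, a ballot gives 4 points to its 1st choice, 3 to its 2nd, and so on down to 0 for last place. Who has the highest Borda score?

Borda scores:
  Ana: 13·0 + 12·4 + 3·1 + 4·3 + 11·1 + 2·0 = 74
  Ben: 13·2 + 12·2 + 3·0 + 4·4 + 11·0 + 2·1 = 68
  Fay: 13·3 + 12·0 + 3·2 + 4·0 + 11·4 + 2·4 = 97
  Gus: 13·1 + 12·1 + 3·4 + 4·2 + 11·3 + 2·3 = 84
  Dana: 13·4 + 12·3 + 3·3 + 4·1 + 11·2 + 2·2 = 127
Dana has the highest total.

Dana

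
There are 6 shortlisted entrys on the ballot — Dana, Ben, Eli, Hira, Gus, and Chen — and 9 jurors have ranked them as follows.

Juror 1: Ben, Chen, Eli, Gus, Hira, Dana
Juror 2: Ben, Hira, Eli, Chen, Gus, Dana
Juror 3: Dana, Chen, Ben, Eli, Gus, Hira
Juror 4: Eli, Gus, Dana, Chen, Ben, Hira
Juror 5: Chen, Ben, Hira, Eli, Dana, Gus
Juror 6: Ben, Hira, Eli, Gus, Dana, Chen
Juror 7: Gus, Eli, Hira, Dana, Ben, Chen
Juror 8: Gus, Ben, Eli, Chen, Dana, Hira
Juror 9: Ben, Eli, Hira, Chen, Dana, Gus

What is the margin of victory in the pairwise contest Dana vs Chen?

1

Ballots ranking Dana above Chen: 4.
Ballots ranking Chen above Dana: 5.
Chen wins 5–4, a margin of 1.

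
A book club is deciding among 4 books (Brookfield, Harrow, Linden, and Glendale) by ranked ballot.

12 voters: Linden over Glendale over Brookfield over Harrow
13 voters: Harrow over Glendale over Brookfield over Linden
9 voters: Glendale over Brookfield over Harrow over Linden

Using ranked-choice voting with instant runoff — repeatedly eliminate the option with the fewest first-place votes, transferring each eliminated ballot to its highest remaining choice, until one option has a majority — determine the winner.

Round 1: Harrow 13, Linden 12, Glendale 9, Brookfield 0. Brookfield has the fewest and is eliminated.
Round 2: Harrow 13, Linden 12, Glendale 9. Glendale has the fewest and is eliminated.
Round 3: Harrow 22, Linden 12. Harrow has a majority.

Harrow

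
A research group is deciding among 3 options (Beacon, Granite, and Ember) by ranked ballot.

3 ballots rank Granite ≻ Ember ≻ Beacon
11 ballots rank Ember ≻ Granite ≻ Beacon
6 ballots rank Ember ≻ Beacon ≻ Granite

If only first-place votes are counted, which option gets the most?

First-place vote totals:
  Beacon: 0
  Granite: 3
  Ember: 17
Ember has the most first-place votes.

Ember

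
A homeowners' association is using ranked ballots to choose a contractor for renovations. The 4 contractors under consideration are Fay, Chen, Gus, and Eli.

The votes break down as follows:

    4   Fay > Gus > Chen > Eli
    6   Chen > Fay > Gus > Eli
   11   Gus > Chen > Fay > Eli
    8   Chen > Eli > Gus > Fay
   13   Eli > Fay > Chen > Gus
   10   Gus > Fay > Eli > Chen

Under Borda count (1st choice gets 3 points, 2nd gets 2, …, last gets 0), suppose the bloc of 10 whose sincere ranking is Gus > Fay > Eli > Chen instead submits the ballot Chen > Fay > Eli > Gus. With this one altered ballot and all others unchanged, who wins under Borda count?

Chen

Borda totals with the altered ballot: Fay 81, Chen 111, Gus 55, Eli 65.
The switch changes the winner from Gus to Chen.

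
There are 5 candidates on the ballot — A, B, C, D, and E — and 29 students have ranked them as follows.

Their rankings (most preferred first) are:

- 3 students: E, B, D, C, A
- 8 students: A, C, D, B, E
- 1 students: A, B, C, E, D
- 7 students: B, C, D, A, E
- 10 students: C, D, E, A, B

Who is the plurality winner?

First-place vote totals:
  A: 9
  B: 7
  C: 10
  D: 0
  E: 3
C has the most first-place votes.

C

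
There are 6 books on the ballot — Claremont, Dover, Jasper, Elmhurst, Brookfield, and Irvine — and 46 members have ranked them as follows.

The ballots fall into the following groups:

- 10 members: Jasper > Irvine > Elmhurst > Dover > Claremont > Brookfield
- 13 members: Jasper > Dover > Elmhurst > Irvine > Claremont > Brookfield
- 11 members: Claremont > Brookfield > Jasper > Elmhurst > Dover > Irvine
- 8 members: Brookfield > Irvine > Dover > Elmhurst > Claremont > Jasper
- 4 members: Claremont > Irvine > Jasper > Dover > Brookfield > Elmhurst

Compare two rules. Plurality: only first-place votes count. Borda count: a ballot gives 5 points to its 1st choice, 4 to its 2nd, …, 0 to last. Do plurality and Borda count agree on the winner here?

Yes

Plurality first-place counts: Claremont 15, Dover 0, Jasper 23, Elmhurst 0, Brookfield 8, Irvine 0 → Jasper.
Borda totals: Claremont 106, Dover 115, Jasper 160, Elmhurst 107, Brookfield 88, Irvine 114 → Jasper.
The two rules agree on Jasper.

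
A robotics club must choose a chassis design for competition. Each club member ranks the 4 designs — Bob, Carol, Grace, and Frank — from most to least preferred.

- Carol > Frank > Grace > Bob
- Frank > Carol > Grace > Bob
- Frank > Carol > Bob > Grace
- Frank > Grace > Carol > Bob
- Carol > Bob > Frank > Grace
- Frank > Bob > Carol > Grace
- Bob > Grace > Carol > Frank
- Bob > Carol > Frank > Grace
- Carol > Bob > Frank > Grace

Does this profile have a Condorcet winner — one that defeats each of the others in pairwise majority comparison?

Yes

Head-to-head results (9 voters total):
Bob vs Carol: Carol wins 6–3.
Bob vs Grace: Bob wins 6–3.
Bob vs Frank: Frank wins 5–4.
Carol vs Grace: Carol wins 7–2.
Carol vs Frank: Carol wins 5–4.
Grace vs Frank: Frank wins 8–1.
Carol beats each rival — Bob (6–3), Grace (7–2), Frank (5–4) — so Carol is the Condorcet winner.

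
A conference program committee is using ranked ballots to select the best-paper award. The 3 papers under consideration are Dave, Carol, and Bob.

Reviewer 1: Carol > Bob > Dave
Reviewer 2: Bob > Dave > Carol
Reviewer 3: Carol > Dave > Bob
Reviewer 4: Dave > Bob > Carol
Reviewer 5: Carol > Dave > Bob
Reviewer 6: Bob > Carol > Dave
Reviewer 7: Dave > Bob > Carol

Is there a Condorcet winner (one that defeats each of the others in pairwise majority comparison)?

Head-to-head results (7 voters total):
Dave vs Carol: Carol wins 4–3.
Dave vs Bob: Dave wins 4–3.
Carol vs Bob: Bob wins 4–3.
No candidate beats all others: Dave beats Bob beats Carol beats Dave, a majority cycle.

No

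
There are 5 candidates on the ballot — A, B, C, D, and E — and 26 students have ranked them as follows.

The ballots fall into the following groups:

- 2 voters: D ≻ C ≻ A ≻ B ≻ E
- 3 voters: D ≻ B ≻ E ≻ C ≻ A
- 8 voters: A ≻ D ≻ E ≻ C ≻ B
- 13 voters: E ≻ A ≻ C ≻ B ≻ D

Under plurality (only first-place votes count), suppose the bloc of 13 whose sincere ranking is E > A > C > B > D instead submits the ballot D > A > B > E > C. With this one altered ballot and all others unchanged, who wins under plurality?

D

First-place totals with the altered ballot: A 8, B 0, C 0, D 18, E 0.
The switch changes the winner from E to D.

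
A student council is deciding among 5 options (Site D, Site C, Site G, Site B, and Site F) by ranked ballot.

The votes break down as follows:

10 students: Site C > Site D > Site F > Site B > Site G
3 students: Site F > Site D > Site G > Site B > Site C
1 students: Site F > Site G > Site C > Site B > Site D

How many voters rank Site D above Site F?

Ballots ranking Site D above Site F: 10.
Ballots ranking Site F above Site D: 3+1 = 4.
So 10 of 14 voters prefer Site D to Site F.

10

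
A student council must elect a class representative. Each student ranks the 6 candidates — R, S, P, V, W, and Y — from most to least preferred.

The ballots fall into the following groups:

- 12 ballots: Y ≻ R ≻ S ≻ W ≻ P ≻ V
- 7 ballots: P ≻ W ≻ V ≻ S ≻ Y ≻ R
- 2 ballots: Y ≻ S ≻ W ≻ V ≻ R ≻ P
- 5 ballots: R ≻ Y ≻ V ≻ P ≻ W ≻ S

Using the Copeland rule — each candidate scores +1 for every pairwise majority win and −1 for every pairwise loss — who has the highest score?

Pairwise results:
  R vs S: R wins 17–9.
  R vs P: R wins 19–7.
  R vs V: R wins 17–9.
  R vs W: R wins 17–9.
  R vs Y: Y wins 21–5.
  S vs P: S wins 14–12.
  S vs V: S wins 14–12.
  S vs W: S wins 14–12.
  S vs Y: Y wins 19–7.
  P vs V: P wins 19–7.
  P vs W: W wins 14–12.
  P vs Y: Y wins 19–7.
  V vs W: W wins 21–5.
  V vs Y: Y wins 19–7.
  W vs Y: Y wins 19–7.
Copeland scores (wins − losses):
  R: 4 − 1 = 3
  S: 3 − 2 = 1
  P: 1 − 4 = -3
  V: 0 − 5 = -5
  W: 2 − 3 = -1
  Y: 5 − 0 = 5
Y has the best Copeland score.

Y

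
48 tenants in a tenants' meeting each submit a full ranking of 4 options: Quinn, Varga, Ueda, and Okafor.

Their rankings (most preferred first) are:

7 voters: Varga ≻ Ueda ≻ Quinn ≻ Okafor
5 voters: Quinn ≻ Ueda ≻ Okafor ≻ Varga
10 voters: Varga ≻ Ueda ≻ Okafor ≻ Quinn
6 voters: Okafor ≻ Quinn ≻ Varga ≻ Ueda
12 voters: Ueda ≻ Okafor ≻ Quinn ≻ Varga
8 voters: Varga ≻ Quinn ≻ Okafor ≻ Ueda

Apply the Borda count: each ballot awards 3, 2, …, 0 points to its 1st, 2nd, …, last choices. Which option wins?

Varga

Borda scores:
  Quinn: 7·1 + 5·3 + 10·0 + 6·2 + 12·1 + 8·2 = 62
  Varga: 7·3 + 5·0 + 10·3 + 6·1 + 12·0 + 8·3 = 81
  Ueda: 7·2 + 5·2 + 10·2 + 6·0 + 12·3 + 8·0 = 80
  Okafor: 7·0 + 5·1 + 10·1 + 6·3 + 12·2 + 8·1 = 65
Varga has the highest total.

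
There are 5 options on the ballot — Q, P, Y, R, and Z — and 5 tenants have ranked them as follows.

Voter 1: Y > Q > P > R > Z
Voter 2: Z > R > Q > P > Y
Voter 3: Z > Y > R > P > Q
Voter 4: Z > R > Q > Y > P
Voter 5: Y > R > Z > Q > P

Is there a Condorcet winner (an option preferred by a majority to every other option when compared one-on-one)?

Head-to-head results (5 voters total):
Q vs P: Q wins 4–1.
Q vs Y: Y wins 3–2.
Q vs R: R wins 4–1.
Q vs Z: Z wins 4–1.
P vs Y: Y wins 4–1.
P vs R: R wins 4–1.
P vs Z: Z wins 4–1.
Y vs R: Y wins 3–2.
Y vs Z: Z wins 3–2.
R vs Z: Z wins 3–2.
Z beats each rival — Q (4–1), P (4–1), Y (3–2), R (3–2) — so Z is the Condorcet winner.

Yes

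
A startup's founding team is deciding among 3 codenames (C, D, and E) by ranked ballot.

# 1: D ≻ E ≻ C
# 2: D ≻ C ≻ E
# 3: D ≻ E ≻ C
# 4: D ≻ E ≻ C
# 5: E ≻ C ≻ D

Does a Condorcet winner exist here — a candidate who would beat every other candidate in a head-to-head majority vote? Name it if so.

D

Head-to-head results (5 voters total):
C vs D: D wins 4–1.
C vs E: E wins 4–1.
D vs E: D wins 4–1.
D beats each rival — C (4–1), E (4–1) — so D is the Condorcet winner.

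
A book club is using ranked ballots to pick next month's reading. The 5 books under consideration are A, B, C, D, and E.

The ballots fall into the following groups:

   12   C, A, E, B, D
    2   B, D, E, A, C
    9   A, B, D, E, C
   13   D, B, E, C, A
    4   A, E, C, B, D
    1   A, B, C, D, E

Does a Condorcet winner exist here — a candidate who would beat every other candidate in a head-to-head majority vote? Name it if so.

None — there is no Condorcet winner

Head-to-head results (41 voters total):
A vs B: A wins 26–15.
A vs C: C wins 25–16.
A vs D: A wins 26–15.
A vs E: A wins 26–15.
B vs C: B wins 25–16.
B vs D: B wins 28–13.
B vs E: B wins 25–16.
C vs D: D wins 24–17.
C vs E: E wins 28–13.
D vs E: D wins 25–16.
No candidate beats all others: A beats B beats C beats A, a majority cycle.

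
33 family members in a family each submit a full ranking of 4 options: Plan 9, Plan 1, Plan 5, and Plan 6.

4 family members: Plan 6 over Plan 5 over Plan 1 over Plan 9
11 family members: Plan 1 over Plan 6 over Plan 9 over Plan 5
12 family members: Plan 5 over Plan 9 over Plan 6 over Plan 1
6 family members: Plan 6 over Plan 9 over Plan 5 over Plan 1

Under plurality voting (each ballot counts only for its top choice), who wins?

Plan 5

First-place vote totals:
  Plan 9: 0
  Plan 1: 11
  Plan 5: 12
  Plan 6: 10
Plan 5 has the most first-place votes.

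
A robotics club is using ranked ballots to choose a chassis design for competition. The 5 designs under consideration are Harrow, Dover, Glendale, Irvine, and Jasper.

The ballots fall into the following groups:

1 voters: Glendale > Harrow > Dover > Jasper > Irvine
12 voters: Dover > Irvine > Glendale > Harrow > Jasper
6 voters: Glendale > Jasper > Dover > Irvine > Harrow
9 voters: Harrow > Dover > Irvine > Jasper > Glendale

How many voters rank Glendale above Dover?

7

Ballots ranking Glendale above Dover: 1+6 = 7.
Ballots ranking Dover above Glendale: 12+9 = 21.
So 7 of 28 voters prefer Glendale to Dover.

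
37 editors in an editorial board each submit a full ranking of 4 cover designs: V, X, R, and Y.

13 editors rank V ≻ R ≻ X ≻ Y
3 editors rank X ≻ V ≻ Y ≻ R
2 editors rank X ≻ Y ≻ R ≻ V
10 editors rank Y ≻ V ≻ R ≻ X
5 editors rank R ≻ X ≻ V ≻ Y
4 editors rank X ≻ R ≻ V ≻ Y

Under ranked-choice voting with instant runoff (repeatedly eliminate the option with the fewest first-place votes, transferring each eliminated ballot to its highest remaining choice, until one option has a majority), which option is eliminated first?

R

Round 1: V 13, Y 10, X 9, R 5. R has the fewest and is eliminated.
Round 2: X 14, V 13, Y 10. Y has the fewest and is eliminated.
Round 3: V 23, X 14. V has a majority.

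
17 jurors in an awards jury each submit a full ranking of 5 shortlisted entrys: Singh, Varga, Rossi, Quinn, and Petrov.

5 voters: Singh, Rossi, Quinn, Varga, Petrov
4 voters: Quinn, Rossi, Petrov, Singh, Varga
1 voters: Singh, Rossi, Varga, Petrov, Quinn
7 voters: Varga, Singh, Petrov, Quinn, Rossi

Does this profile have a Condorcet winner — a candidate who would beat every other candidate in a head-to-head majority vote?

Yes

Head-to-head results (17 voters total):
Singh vs Varga: Singh wins 10–7.
Singh vs Rossi: Singh wins 13–4.
Singh vs Quinn: Singh wins 13–4.
Singh vs Petrov: Singh wins 13–4.
Varga vs Rossi: Rossi wins 10–7.
Varga vs Quinn: Quinn wins 9–8.
Varga vs Petrov: Varga wins 13–4.
Rossi vs Quinn: Quinn wins 11–6.
Rossi vs Petrov: Rossi wins 10–7.
Quinn vs Petrov: Quinn wins 9–8.
Singh beats each rival — Varga (10–7), Rossi (13–4), Quinn (13–4), Petrov (13–4) — so Singh is the Condorcet winner.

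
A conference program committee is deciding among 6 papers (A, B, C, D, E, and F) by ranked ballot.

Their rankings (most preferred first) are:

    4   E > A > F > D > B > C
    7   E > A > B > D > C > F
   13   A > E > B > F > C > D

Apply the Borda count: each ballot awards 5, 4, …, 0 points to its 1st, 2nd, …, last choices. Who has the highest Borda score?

Borda scores:
  A: 4·4 + 7·4 + 13·5 = 109
  B: 4·1 + 7·3 + 13·3 = 64
  C: 4·0 + 7·1 + 13·1 = 20
  D: 4·2 + 7·2 + 13·0 = 22
  E: 4·5 + 7·5 + 13·4 = 107
  F: 4·3 + 7·0 + 13·2 = 38
A has the highest total.

A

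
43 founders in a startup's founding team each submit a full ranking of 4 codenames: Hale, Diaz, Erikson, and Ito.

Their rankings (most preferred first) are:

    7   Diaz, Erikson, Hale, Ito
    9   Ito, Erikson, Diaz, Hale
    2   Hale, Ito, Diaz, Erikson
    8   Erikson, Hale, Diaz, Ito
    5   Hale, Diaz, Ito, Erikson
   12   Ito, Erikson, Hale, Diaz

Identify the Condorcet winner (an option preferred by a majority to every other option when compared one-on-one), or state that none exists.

Head-to-head results (43 voters total):
Hale vs Diaz: Hale wins 27–16.
Hale vs Erikson: Erikson wins 36–7.
Hale vs Ito: Hale wins 22–21.
Diaz vs Erikson: Erikson wins 29–14.
Diaz vs Ito: Ito wins 23–20.
Erikson vs Ito: Ito wins 28–15.
No candidate beats all others: Hale beats Ito beats Erikson beats Hale, a majority cycle.

None — there is no Condorcet winner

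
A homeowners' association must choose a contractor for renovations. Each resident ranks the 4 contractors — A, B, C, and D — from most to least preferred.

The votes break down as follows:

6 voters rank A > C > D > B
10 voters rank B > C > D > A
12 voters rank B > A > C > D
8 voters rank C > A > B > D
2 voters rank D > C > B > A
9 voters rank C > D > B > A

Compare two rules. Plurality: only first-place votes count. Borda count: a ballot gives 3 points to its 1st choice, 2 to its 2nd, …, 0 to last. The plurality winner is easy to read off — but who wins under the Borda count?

Plurality first-place counts: A 6, B 22, C 17, D 2 → B.
Borda totals: A 58, B 85, C 99, D 40 → C.

C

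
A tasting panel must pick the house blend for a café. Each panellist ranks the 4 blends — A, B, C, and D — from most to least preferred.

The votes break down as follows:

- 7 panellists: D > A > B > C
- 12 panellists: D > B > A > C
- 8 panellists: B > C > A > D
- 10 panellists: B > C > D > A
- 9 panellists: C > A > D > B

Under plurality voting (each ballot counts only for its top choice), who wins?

First-place vote totals:
  A: 0
  B: 18
  C: 9
  D: 19
D has the most first-place votes.

D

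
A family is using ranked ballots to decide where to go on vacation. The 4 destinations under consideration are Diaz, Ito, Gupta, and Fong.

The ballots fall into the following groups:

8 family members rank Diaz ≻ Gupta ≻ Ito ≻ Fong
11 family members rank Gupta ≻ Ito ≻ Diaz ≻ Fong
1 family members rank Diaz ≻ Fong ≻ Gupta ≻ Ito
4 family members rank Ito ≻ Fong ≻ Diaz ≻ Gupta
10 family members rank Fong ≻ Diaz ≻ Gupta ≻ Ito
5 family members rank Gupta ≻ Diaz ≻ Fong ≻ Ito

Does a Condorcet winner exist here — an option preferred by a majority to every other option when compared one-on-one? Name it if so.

Head-to-head results (39 voters total):
Diaz vs Ito: Diaz wins 24–15.
Diaz vs Gupta: Diaz wins 23–16.
Diaz vs Fong: Diaz wins 25–14.
Ito vs Gupta: Gupta wins 35–4.
Ito vs Fong: Ito wins 23–16.
Gupta vs Fong: Gupta wins 24–15.
Diaz beats each rival — Ito (24–15), Gupta (23–16), Fong (25–14) — so Diaz is the Condorcet winner.

Diaz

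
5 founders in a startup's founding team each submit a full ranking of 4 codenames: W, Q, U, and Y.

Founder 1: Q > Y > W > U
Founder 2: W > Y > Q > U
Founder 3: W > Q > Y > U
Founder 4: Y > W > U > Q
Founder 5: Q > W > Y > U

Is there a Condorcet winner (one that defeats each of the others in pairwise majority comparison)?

Head-to-head results (5 voters total):
W vs Q: W wins 3–2.
W vs U: W wins 5–0.
W vs Y: W wins 3–2.
Q vs U: Q wins 4–1.
Q vs Y: Q wins 3–2.
U vs Y: Y wins 5–0.
W beats each rival — Q (3–2), U (5–0), Y (3–2) — so W is the Condorcet winner.

Yes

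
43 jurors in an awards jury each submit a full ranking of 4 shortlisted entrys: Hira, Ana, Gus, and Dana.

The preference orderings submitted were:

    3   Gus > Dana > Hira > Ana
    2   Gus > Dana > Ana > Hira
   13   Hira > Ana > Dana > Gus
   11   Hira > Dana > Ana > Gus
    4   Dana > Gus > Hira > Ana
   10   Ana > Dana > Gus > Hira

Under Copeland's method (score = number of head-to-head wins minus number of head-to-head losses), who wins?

Hira

Pairwise results:
  Hira vs Ana: Hira wins 31–12.
  Hira vs Gus: Hira wins 24–19.
  Hira vs Dana: Hira wins 24–19.
  Ana vs Gus: Ana wins 34–9.
  Ana vs Dana: Ana wins 23–20.
  Gus vs Dana: Dana wins 38–5.
Copeland scores (wins − losses):
  Hira: 3 − 0 = 3
  Ana: 2 − 1 = 1
  Gus: 0 − 3 = -3
  Dana: 1 − 2 = -1
Hira has the best Copeland score.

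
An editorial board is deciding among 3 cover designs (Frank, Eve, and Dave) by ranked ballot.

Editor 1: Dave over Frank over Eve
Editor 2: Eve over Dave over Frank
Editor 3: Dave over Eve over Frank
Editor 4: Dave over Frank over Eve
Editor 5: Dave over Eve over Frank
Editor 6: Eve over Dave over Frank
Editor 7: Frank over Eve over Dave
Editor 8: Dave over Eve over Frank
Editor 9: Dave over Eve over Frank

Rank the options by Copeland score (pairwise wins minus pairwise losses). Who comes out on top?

Pairwise results:
  Frank vs Eve: Eve wins 6–3.
  Frank vs Dave: Dave wins 8–1.
  Eve vs Dave: Dave wins 6–3.
Copeland scores (wins − losses):
  Frank: 0 − 2 = -2
  Eve: 1 − 1 = 0
  Dave: 2 − 0 = 2
Dave has the best Copeland score.

Dave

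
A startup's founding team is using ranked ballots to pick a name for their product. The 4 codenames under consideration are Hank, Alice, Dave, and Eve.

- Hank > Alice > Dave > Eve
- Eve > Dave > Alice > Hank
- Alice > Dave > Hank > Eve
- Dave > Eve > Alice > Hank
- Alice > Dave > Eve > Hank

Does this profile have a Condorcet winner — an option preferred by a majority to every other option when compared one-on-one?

Head-to-head results (5 voters total):
Hank vs Alice: Alice wins 4–1.
Hank vs Dave: Dave wins 4–1.
Hank vs Eve: Eve wins 3–2.
Alice vs Dave: Alice wins 3–2.
Alice vs Eve: Alice wins 3–2.
Dave vs Eve: Dave wins 4–1.
Alice beats each rival — Hank (4–1), Dave (3–2), Eve (3–2) — so Alice is the Condorcet winner.

Yes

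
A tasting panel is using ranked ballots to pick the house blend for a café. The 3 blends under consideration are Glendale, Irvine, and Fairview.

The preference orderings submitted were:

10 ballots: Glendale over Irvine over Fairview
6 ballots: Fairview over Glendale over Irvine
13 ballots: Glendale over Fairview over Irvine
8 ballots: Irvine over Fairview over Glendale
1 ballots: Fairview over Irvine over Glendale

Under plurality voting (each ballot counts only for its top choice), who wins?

Glendale

First-place vote totals:
  Glendale: 23
  Irvine: 8
  Fairview: 7
Glendale has the most first-place votes.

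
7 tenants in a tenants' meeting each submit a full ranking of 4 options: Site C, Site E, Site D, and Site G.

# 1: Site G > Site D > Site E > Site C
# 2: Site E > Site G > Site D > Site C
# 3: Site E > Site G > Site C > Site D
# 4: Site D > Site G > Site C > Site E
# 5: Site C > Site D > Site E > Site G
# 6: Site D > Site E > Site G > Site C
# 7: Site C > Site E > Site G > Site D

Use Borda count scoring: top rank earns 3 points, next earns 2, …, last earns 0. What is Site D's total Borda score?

11

Borda scores:
  Site C: 0 + 0 + 1 + 1 + 3 + 0 + 3 = 8
  Site E: 1 + 3 + 3 + 0 + 1 + 2 + 2 = 12
  Site D: 2 + 1 + 0 + 3 + 2 + 3 + 0 = 11
  Site G: 3 + 2 + 2 + 2 + 0 + 1 + 1 = 11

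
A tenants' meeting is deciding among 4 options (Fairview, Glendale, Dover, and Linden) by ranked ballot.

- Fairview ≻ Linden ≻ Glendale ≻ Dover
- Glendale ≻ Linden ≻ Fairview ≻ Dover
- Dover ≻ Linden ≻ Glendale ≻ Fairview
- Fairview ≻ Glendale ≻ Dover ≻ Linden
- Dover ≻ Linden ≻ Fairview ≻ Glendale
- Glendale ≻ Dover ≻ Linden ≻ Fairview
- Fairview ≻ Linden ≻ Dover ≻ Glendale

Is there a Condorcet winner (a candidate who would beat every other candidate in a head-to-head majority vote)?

Head-to-head results (7 voters total):
Fairview vs Glendale: Fairview wins 4–3.
Fairview vs Dover: Fairview wins 4–3.
Fairview vs Linden: Linden wins 4–3.
Glendale vs Dover: Glendale wins 4–3.
Glendale vs Linden: Linden wins 4–3.
Dover vs Linden: Dover wins 4–3.
No candidate beats all others: Fairview beats Dover beats Linden beats Fairview, a majority cycle.

No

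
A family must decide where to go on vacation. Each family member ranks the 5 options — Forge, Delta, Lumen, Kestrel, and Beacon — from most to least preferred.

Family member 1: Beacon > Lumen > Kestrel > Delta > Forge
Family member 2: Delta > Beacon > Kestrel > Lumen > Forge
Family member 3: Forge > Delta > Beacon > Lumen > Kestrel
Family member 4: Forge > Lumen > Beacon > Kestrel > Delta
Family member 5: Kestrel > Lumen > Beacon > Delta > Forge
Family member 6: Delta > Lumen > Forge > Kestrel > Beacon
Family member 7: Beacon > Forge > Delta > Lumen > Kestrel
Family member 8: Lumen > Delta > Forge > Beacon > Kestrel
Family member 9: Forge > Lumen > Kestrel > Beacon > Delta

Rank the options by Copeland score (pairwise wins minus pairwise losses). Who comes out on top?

Pairwise results:
  Forge vs Delta: Delta wins 5–4.
  Forge vs Lumen: Lumen wins 5–4.
  Forge vs Kestrel: Forge wins 6–3.
  Forge vs Beacon: Forge wins 5–4.
  Delta vs Lumen: Lumen wins 5–4.
  Delta vs Kestrel: Delta wins 5–4.
  Delta vs Beacon: Beacon wins 5–4.
  Lumen vs Kestrel: Lumen wins 7–2.
  Lumen vs Beacon: Lumen wins 5–4.
  Kestrel vs Beacon: Beacon wins 6–3.
Copeland scores (wins − losses):
  Forge: 2 − 2 = 0
  Delta: 2 − 2 = 0
  Lumen: 4 − 0 = 4
  Kestrel: 0 − 4 = -4
  Beacon: 2 − 2 = 0
Lumen has the best Copeland score.

Lumen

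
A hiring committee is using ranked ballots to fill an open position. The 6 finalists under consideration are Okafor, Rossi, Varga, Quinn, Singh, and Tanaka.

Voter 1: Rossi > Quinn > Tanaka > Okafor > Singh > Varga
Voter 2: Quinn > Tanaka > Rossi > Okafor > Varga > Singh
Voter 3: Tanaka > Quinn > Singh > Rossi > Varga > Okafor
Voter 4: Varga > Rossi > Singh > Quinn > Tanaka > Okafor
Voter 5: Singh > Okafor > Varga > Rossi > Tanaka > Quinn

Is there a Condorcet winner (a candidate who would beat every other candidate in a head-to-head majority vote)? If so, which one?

Rossi

Head-to-head results (5 voters total):
Okafor vs Rossi: Rossi wins 4–1.
Okafor vs Varga: Okafor wins 3–2.
Okafor vs Quinn: Quinn wins 4–1.
Okafor vs Singh: Singh wins 3–2.
Okafor vs Tanaka: Tanaka wins 4–1.
Rossi vs Varga: Rossi wins 3–2.
Rossi vs Quinn: Rossi wins 3–2.
Rossi vs Singh: Rossi wins 3–2.
Rossi vs Tanaka: Rossi wins 3–2.
Varga vs Quinn: Quinn wins 3–2.
Varga vs Singh: Singh wins 3–2.
Varga vs Tanaka: Tanaka wins 3–2.
Quinn vs Singh: Quinn wins 3–2.
Quinn vs Tanaka: Quinn wins 3–2.
Singh vs Tanaka: Tanaka wins 3–2.
Rossi beats each rival — Okafor (4–1), Varga (3–2), Quinn (3–2), Singh (3–2), Tanaka (3–2) — so Rossi is the Condorcet winner.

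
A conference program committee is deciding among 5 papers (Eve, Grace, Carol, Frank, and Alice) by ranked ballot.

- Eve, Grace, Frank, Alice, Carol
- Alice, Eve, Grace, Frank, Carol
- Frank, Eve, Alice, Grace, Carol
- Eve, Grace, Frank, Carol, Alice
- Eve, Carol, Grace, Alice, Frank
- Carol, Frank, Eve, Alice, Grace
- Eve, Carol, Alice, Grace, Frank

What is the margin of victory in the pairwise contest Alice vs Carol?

Ballots ranking Alice above Carol: 3.
Ballots ranking Carol above Alice: 4.
Carol wins 4–3, a margin of 1.

1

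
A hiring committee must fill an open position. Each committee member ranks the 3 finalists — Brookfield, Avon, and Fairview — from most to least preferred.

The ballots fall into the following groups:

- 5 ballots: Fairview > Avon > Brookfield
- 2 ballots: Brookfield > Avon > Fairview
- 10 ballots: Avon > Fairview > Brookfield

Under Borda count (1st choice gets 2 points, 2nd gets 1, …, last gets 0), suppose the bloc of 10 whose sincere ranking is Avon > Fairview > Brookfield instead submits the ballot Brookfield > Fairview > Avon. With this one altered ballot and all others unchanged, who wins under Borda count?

Brookfield

Borda totals with the altered ballot: Brookfield 24, Avon 7, Fairview 20.
The switch changes the winner from Avon to Brookfield.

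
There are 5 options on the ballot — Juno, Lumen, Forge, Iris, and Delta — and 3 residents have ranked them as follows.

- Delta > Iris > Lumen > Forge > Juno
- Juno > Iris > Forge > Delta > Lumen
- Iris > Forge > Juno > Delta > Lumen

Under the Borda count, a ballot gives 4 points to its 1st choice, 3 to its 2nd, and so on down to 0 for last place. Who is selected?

Borda scores:
  Juno: 0 + 4 + 2 = 6
  Lumen: 2 + 0 + 0 = 2
  Forge: 1 + 2 + 3 = 6
  Iris: 3 + 3 + 4 = 10
  Delta: 4 + 1 + 1 = 6
Iris has the highest total.

Iris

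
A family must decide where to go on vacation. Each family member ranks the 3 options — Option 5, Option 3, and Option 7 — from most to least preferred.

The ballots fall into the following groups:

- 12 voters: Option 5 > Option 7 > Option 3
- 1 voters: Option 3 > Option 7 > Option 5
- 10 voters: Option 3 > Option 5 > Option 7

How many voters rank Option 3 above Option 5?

11

Ballots ranking Option 3 above Option 5: 1+10 = 11.
Ballots ranking Option 5 above Option 3: 12.
So 11 of 23 voters prefer Option 3 to Option 5.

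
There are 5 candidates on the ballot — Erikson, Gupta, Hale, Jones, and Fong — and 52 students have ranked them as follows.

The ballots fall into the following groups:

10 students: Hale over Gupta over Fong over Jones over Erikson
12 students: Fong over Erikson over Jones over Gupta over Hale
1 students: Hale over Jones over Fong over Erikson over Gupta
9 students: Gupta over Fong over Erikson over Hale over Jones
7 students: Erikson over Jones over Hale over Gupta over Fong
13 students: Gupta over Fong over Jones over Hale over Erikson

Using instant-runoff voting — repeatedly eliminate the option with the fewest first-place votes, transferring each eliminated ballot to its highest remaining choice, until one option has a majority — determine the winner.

Gupta

Round 1: Gupta 22, Fong 12, Hale 11, Erikson 7, Jones 0. Jones has the fewest and is eliminated.
Round 2: Gupta 22, Fong 12, Hale 11, Erikson 7. Erikson has the fewest and is eliminated.
Round 3: Gupta 22, Hale 18, Fong 12. Fong has the fewest and is eliminated.
Round 4: Gupta 34, Hale 18. Gupta has a majority.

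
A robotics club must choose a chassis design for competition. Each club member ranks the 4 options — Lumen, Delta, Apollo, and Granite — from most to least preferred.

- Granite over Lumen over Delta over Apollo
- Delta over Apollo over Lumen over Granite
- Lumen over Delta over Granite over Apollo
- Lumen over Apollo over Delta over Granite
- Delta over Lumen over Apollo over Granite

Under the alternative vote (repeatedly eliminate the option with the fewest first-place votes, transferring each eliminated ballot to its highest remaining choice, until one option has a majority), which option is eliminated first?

Round 1: Lumen 2, Delta 2, Granite 1, Apollo 0. Apollo has the fewest and is eliminated.
Round 2: Lumen 2, Delta 2, Granite 1. Granite has the fewest and is eliminated.
Round 3: Lumen 3, Delta 2. Lumen has a majority.

Apollo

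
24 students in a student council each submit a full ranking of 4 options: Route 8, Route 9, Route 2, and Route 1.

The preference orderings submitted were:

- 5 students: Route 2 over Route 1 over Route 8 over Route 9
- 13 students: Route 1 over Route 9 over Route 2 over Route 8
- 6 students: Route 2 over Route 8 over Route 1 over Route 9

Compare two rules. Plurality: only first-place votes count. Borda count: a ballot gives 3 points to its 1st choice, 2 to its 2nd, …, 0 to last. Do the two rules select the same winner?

Plurality first-place counts: Route 8 0, Route 9 0, Route 2 11, Route 1 13 → Route 1.
Borda totals: Route 8 17, Route 9 26, Route 2 46, Route 1 55 → Route 1.
The two rules agree on Route 1.

Yes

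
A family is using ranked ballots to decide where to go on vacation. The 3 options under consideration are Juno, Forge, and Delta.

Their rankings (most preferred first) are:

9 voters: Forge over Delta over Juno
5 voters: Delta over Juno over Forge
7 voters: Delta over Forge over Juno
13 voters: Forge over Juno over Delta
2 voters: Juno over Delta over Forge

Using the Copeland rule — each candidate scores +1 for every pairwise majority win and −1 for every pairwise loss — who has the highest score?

Pairwise results:
  Juno vs Forge: Forge wins 29–7.
  Juno vs Delta: Delta wins 21–15.
  Forge vs Delta: Forge wins 22–14.
Copeland scores (wins − losses):
  Juno: 0 − 2 = -2
  Forge: 2 − 0 = 2
  Delta: 1 − 1 = 0
Forge has the best Copeland score.

Forge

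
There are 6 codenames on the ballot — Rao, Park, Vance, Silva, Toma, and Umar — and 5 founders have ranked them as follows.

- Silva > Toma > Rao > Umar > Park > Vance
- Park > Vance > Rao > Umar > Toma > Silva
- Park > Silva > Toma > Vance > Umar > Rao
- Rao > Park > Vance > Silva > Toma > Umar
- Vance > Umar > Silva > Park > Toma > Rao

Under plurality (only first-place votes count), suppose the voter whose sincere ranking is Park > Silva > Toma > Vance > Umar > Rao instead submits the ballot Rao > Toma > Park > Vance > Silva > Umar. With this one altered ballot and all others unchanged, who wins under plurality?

Rao

First-place totals with the altered ballot: Rao 2, Park 1, Vance 1, Silva 1, Toma 0, Umar 0.
The switch changes the winner from Park to Rao.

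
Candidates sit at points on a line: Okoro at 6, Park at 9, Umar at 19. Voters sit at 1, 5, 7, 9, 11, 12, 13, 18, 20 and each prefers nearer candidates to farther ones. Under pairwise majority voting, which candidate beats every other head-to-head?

Park

With single-peaked preferences on a line, the Condorcet winner is the candidate closest to the median voter.
The median voter (position 11) is closest to Park at 9.
Check: Park vs Okoro — voters closer to Park: 6 of 9.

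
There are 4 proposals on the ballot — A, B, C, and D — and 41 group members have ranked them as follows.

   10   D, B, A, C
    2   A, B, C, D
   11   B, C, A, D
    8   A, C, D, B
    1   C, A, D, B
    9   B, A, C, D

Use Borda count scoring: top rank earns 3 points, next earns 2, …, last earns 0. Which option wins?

Borda scores:
  A: 10·1 + 2·3 + 11·1 + 8·3 + 2 + 9·2 = 71
  B: 10·2 + 2·2 + 11·3 + 8·0 + 0 + 9·3 = 84
  C: 10·0 + 2·1 + 11·2 + 8·2 + 3 + 9·1 = 52
  D: 10·3 + 2·0 + 11·0 + 8·1 + 1 + 9·0 = 39
B has the highest total.

B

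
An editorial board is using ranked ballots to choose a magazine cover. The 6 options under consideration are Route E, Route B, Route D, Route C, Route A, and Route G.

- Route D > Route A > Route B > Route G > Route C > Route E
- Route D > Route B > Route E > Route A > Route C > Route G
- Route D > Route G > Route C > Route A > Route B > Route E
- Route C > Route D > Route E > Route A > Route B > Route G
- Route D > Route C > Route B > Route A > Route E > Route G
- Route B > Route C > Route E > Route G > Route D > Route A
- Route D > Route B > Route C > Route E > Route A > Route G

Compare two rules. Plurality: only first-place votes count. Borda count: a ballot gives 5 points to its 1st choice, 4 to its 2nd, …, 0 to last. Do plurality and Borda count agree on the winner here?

Yes

Plurality first-place counts: Route E 0, Route B 1, Route D 5, Route C 1, Route A 0, Route G 0 → Route D.
Borda totals: Route E 12, Route B 21, Route D 30, Route C 21, Route A 13, Route G 8 → Route D.
The two rules agree on Route D.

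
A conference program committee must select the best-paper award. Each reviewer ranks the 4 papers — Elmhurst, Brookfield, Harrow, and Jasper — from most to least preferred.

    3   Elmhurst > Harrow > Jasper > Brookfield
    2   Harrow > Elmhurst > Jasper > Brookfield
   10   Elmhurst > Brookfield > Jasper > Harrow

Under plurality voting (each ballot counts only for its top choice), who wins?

Elmhurst

First-place vote totals:
  Elmhurst: 13
  Brookfield: 0
  Harrow: 2
  Jasper: 0
Elmhurst has the most first-place votes.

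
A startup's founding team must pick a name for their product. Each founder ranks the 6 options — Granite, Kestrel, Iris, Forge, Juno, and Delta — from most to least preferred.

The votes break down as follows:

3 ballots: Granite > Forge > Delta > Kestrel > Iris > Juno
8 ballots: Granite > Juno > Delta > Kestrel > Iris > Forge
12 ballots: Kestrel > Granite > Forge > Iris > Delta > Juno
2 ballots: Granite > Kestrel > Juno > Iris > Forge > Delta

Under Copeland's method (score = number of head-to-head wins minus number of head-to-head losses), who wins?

Granite

Pairwise results:
  Granite vs Kestrel: Granite wins 13–12.
  Granite vs Iris: Granite wins 25–0.
  Granite vs Forge: Granite wins 25–0.
  Granite vs Juno: Granite wins 25–0.
  Granite vs Delta: Granite wins 25–0.
  Kestrel vs Iris: Kestrel wins 25–0.
  Kestrel vs Forge: Kestrel wins 22–3.
  Kestrel vs Juno: Kestrel wins 17–8.
  Kestrel vs Delta: Kestrel wins 14–11.
  Iris vs Forge: Forge wins 15–10.
  Iris vs Juno: Iris wins 15–10.
  Iris vs Delta: Iris wins 14–11.
  Forge vs Juno: Forge wins 15–10.
  Forge vs Delta: Forge wins 17–8.
  Juno vs Delta: Delta wins 15–10.
Copeland scores (wins − losses):
  Granite: 5 − 0 = 5
  Kestrel: 4 − 1 = 3
  Iris: 2 − 3 = -1
  Forge: 3 − 2 = 1
  Juno: 0 − 5 = -5
  Delta: 1 − 4 = -3
Granite has the best Copeland score.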